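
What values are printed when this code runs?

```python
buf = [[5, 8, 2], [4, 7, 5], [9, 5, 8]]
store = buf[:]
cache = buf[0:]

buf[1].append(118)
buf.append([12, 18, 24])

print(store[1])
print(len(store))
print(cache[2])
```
[4, 7, 5, 118]
3
[9, 5, 8]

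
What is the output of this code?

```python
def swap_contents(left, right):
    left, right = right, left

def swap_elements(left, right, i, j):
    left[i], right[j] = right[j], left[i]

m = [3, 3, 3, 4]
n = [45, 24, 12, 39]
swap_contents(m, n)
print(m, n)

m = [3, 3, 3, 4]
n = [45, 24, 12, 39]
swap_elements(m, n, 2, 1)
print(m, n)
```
[3, 3, 3, 4] [45, 24, 12, 39]
[3, 3, 24, 4] [45, 3, 12, 39]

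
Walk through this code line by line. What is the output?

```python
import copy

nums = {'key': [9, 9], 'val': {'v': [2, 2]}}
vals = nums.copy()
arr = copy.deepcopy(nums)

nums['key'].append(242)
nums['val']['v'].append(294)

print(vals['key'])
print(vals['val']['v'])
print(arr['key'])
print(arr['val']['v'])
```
[9, 9, 242]
[2, 2, 294]
[9, 9]
[2, 2]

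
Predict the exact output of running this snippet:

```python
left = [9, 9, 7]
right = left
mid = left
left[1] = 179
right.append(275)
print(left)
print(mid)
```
[9, 179, 7, 275]
[9, 179, 7, 275]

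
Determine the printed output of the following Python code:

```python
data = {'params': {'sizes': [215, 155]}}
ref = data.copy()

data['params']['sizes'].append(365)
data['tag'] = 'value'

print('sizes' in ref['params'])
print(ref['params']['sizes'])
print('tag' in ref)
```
True
[215, 155, 365]
False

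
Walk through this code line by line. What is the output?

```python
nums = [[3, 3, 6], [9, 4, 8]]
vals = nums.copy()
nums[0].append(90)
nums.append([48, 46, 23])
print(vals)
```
[[3, 3, 6, 90], [9, 4, 8]]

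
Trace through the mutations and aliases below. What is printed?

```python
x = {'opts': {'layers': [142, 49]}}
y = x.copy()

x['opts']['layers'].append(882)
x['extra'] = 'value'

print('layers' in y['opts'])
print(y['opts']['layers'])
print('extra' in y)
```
True
[142, 49, 882]
False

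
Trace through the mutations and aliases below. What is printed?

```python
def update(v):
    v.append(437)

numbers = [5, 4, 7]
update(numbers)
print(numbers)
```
[5, 4, 7, 437]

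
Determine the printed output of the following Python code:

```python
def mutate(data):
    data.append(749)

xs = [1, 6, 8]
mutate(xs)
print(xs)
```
[1, 6, 8, 749]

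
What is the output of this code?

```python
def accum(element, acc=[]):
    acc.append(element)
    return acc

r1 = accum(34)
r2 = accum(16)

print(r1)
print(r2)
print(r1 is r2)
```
[34, 16]
[34, 16]
True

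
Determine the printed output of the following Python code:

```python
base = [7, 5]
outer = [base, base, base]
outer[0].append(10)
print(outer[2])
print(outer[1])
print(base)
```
[7, 5, 10]
[7, 5, 10]
[7, 5, 10]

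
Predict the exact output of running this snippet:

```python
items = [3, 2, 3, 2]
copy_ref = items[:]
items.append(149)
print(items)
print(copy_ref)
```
[3, 2, 3, 2, 149]
[3, 2, 3, 2]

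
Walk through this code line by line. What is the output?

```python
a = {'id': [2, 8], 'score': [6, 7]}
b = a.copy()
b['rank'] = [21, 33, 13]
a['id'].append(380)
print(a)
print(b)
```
{'id': [2, 8, 380], 'score': [6, 7]}
{'id': [2, 8, 380], 'score': [6, 7], 'rank': [21, 33, 13]}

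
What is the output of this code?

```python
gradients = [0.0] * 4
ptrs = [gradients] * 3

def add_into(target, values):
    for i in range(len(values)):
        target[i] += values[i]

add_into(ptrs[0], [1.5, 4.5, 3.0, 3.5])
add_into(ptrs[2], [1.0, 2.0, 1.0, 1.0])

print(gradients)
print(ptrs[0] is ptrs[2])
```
[2.5, 6.5, 4.0, 4.5]
True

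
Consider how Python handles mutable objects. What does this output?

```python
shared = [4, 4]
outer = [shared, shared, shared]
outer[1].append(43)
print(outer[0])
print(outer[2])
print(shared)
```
[4, 4, 43]
[4, 4, 43]
[4, 4, 43]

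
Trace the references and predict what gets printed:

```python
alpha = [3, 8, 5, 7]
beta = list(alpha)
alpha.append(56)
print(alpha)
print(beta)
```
[3, 8, 5, 7, 56]
[3, 8, 5, 7]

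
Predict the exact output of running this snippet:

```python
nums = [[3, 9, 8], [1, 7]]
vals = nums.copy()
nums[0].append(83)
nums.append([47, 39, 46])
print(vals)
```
[[3, 9, 8, 83], [1, 7]]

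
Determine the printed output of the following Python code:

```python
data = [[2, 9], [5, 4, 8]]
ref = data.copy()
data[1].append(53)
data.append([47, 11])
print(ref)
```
[[2, 9], [5, 4, 8, 53]]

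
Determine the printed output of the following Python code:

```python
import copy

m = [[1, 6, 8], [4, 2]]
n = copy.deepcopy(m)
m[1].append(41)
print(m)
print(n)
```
[[1, 6, 8], [4, 2, 41]]
[[1, 6, 8], [4, 2]]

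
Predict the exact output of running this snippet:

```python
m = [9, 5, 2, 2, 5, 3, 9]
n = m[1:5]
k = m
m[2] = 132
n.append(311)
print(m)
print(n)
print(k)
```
[9, 5, 132, 2, 5, 3, 9]
[5, 2, 2, 5, 311]
[9, 5, 132, 2, 5, 3, 9]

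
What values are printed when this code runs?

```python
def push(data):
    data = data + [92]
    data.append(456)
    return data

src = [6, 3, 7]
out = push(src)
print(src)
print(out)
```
[6, 3, 7]
[6, 3, 7, 92, 456]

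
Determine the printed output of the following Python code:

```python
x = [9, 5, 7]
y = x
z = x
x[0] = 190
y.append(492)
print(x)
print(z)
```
[190, 5, 7, 492]
[190, 5, 7, 492]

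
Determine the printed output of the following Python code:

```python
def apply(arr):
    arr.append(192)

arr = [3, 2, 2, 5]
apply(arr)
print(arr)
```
[3, 2, 2, 5, 192]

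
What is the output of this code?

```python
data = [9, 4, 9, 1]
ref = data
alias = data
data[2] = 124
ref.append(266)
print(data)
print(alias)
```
[9, 4, 124, 1, 266]
[9, 4, 124, 1, 266]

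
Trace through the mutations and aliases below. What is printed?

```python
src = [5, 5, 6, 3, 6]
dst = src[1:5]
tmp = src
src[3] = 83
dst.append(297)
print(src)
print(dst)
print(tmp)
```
[5, 5, 6, 83, 6]
[5, 6, 3, 6, 297]
[5, 5, 6, 83, 6]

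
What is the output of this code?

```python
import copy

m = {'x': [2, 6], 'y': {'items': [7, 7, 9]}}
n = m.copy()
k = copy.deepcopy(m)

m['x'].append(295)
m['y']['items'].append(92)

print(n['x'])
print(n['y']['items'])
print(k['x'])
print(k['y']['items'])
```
[2, 6, 295]
[7, 7, 9, 92]
[2, 6]
[7, 7, 9]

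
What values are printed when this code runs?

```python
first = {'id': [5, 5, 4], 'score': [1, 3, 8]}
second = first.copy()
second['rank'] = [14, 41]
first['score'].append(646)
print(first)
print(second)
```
{'id': [5, 5, 4], 'score': [1, 3, 8, 646]}
{'id': [5, 5, 4], 'score': [1, 3, 8, 646], 'rank': [14, 41]}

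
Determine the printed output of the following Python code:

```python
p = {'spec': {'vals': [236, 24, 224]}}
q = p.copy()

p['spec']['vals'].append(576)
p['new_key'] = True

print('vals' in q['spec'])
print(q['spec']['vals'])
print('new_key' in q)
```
True
[236, 24, 224, 576]
False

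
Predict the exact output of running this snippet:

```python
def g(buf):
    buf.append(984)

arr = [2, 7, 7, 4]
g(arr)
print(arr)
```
[2, 7, 7, 4, 984]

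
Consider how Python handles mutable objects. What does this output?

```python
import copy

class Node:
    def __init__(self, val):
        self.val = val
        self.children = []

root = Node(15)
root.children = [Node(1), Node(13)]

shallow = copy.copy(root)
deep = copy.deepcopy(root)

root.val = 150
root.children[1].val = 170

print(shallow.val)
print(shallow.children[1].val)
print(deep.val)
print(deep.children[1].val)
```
15
170
15
13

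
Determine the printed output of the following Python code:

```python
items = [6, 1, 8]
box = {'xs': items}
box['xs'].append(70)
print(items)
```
[6, 1, 8, 70]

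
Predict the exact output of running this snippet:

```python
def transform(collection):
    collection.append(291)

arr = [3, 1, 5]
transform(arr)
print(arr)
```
[3, 1, 5, 291]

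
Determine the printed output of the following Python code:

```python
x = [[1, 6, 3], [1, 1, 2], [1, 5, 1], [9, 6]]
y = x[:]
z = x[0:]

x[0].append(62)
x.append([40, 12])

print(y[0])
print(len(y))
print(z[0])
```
[1, 6, 3, 62]
4
[1, 6, 3, 62]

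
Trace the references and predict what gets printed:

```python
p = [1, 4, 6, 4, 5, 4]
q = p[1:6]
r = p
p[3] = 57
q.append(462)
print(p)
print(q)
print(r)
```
[1, 4, 6, 57, 5, 4]
[4, 6, 4, 5, 4, 462]
[1, 4, 6, 57, 5, 4]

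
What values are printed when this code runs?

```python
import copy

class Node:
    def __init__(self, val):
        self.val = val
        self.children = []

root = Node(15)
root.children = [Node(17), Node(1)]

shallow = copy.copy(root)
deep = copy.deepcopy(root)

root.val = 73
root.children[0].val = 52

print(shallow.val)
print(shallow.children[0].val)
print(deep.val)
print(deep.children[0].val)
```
15
52
15
17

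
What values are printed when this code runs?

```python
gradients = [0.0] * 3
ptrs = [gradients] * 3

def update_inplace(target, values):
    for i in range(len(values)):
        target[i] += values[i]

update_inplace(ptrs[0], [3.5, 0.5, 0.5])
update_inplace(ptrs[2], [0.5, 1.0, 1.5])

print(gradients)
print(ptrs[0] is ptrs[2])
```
[4.0, 1.5, 2.0]
True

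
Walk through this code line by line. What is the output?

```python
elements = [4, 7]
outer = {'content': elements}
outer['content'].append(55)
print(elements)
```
[4, 7, 55]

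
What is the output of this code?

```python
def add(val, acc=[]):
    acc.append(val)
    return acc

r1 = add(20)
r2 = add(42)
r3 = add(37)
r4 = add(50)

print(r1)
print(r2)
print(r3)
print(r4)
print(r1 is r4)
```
[20, 42, 37, 50]
[20, 42, 37, 50]
[20, 42, 37, 50]
[20, 42, 37, 50]
True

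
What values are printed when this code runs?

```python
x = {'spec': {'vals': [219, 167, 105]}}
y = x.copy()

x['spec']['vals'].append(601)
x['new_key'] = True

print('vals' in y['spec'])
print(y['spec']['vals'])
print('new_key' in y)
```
True
[219, 167, 105, 601]
False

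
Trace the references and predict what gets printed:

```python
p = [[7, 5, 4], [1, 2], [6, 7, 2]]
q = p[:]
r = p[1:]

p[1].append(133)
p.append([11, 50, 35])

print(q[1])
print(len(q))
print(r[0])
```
[1, 2, 133]
3
[1, 2, 133]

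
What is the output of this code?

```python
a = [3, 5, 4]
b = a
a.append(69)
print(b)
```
[3, 5, 4, 69]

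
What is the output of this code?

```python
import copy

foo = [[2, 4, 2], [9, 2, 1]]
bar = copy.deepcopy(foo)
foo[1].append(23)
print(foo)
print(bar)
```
[[2, 4, 2], [9, 2, 1, 23]]
[[2, 4, 2], [9, 2, 1]]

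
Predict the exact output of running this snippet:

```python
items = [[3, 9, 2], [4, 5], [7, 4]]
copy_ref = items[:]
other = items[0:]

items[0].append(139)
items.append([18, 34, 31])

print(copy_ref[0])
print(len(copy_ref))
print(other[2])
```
[3, 9, 2, 139]
3
[7, 4]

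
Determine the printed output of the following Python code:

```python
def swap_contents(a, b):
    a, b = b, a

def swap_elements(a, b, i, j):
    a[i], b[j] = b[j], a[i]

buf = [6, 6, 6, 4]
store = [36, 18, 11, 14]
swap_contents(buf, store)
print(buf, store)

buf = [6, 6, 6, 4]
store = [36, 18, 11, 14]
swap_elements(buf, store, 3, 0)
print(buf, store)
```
[6, 6, 6, 4] [36, 18, 11, 14]
[6, 6, 6, 36] [4, 18, 11, 14]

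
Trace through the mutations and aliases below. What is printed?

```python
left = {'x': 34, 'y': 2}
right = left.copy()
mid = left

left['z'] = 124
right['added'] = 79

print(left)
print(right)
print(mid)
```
{'x': 34, 'y': 2, 'z': 124}
{'x': 34, 'y': 2, 'added': 79}
{'x': 34, 'y': 2, 'z': 124}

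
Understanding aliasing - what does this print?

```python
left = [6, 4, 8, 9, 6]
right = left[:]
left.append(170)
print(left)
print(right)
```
[6, 4, 8, 9, 6, 170]
[6, 4, 8, 9, 6]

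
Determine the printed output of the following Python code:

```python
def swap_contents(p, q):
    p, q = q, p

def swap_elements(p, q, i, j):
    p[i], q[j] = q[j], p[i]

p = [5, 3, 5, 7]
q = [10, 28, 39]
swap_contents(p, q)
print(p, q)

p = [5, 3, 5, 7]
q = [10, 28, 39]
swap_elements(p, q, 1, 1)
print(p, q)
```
[5, 3, 5, 7] [10, 28, 39]
[5, 28, 5, 7] [10, 3, 39]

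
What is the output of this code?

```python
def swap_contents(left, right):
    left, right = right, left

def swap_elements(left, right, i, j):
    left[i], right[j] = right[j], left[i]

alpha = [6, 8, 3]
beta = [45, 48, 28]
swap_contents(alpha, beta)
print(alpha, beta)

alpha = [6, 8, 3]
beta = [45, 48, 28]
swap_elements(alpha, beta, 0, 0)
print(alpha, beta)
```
[6, 8, 3] [45, 48, 28]
[45, 8, 3] [6, 48, 28]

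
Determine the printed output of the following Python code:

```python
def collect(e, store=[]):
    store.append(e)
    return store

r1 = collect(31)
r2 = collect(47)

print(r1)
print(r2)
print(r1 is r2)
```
[31, 47]
[31, 47]
True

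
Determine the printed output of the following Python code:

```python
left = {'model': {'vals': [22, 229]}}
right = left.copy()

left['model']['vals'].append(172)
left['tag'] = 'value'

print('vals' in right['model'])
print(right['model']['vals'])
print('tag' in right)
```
True
[22, 229, 172]
False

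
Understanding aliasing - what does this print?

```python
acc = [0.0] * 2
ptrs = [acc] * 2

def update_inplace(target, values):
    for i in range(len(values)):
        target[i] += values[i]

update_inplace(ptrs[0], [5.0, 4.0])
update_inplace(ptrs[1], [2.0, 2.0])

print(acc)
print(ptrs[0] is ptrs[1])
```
[7.0, 6.0]
True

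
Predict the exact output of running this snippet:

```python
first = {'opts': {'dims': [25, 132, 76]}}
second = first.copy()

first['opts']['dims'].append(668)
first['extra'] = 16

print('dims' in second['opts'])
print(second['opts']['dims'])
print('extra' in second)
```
True
[25, 132, 76, 668]
False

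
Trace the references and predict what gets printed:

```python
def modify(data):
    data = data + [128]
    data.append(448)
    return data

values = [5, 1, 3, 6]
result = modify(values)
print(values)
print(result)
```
[5, 1, 3, 6]
[5, 1, 3, 6, 128, 448]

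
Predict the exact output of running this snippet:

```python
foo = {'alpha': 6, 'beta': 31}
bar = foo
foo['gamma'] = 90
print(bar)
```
{'alpha': 6, 'beta': 31, 'gamma': 90}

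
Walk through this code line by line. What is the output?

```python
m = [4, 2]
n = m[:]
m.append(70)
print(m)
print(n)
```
[4, 2, 70]
[4, 2]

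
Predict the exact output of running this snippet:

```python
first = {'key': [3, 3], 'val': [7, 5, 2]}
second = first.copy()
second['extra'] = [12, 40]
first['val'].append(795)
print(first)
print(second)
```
{'key': [3, 3], 'val': [7, 5, 2, 795]}
{'key': [3, 3], 'val': [7, 5, 2, 795], 'extra': [12, 40]}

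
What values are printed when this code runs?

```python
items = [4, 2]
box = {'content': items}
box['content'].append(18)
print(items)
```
[4, 2, 18]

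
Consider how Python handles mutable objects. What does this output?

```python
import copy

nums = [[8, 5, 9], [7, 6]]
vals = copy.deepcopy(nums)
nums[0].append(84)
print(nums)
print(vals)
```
[[8, 5, 9, 84], [7, 6]]
[[8, 5, 9], [7, 6]]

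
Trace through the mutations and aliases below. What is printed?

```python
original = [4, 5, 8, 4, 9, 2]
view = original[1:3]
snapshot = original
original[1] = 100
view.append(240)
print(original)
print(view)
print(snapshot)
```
[4, 100, 8, 4, 9, 2]
[5, 8, 240]
[4, 100, 8, 4, 9, 2]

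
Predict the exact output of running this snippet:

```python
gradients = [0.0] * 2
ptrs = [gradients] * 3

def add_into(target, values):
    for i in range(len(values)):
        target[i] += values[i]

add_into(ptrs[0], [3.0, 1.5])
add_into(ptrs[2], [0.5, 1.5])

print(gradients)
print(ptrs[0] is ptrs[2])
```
[3.5, 3.0]
True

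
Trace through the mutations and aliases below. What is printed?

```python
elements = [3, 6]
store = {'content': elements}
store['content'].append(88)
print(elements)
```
[3, 6, 88]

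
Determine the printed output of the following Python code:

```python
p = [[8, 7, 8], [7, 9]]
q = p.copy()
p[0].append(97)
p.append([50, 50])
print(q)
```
[[8, 7, 8, 97], [7, 9]]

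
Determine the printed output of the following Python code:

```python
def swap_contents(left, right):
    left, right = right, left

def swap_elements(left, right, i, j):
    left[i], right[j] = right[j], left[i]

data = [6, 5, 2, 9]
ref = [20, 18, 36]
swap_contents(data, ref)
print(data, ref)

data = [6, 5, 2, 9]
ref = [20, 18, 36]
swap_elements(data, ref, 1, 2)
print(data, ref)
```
[6, 5, 2, 9] [20, 18, 36]
[6, 36, 2, 9] [20, 18, 5]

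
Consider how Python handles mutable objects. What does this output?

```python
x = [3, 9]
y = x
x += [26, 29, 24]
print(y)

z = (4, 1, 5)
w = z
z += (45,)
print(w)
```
[3, 9, 26, 29, 24]
(4, 1, 5)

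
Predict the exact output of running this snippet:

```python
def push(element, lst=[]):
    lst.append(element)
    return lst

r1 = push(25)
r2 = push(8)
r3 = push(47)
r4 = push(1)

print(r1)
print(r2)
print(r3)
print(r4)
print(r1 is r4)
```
[25, 8, 47, 1]
[25, 8, 47, 1]
[25, 8, 47, 1]
[25, 8, 47, 1]
True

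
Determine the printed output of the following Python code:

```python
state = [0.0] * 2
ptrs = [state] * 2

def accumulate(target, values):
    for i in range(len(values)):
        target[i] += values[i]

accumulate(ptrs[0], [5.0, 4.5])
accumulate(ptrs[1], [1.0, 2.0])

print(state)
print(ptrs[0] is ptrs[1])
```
[6.0, 6.5]
True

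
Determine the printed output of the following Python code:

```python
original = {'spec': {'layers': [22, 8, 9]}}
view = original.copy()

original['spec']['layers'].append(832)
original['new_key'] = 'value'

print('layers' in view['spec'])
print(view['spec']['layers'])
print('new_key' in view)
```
True
[22, 8, 9, 832]
False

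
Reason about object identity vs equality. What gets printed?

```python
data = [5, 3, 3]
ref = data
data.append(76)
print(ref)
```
[5, 3, 3, 76]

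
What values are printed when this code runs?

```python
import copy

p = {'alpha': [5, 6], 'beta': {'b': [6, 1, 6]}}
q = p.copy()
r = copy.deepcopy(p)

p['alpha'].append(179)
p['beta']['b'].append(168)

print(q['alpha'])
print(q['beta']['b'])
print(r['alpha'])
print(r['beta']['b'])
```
[5, 6, 179]
[6, 1, 6, 168]
[5, 6]
[6, 1, 6]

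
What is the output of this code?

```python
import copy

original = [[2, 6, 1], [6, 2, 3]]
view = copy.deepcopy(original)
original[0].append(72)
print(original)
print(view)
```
[[2, 6, 1, 72], [6, 2, 3]]
[[2, 6, 1], [6, 2, 3]]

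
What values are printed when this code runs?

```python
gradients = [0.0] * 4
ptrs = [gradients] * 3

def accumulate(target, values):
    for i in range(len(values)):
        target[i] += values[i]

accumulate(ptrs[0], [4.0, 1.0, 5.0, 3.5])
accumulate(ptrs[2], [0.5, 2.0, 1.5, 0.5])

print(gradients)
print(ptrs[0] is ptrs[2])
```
[4.5, 3.0, 6.5, 4.0]
True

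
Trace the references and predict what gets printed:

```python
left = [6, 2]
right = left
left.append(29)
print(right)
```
[6, 2, 29]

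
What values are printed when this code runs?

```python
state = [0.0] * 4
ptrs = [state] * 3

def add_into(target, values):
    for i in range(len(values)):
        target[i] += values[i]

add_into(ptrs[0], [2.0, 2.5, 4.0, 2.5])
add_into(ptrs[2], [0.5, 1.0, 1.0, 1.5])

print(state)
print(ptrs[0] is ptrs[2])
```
[2.5, 3.5, 5.0, 4.0]
True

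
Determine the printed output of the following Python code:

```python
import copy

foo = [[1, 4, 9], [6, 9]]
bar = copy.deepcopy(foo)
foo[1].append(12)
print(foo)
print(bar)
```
[[1, 4, 9], [6, 9, 12]]
[[1, 4, 9], [6, 9]]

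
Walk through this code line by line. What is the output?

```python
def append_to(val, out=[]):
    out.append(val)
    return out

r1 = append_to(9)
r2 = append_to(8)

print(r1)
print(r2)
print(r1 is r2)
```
[9, 8]
[9, 8]
True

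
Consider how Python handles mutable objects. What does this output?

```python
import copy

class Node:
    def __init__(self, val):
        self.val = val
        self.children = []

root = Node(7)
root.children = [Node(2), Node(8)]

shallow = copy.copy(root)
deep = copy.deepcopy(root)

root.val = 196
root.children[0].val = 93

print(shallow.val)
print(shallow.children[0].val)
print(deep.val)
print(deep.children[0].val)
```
7
93
7
2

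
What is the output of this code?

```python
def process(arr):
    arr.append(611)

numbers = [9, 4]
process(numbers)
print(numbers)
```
[9, 4, 611]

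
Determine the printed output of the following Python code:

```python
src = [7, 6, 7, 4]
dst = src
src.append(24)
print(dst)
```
[7, 6, 7, 4, 24]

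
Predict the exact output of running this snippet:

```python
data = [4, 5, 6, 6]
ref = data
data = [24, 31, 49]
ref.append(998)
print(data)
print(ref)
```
[24, 31, 49]
[4, 5, 6, 6, 998]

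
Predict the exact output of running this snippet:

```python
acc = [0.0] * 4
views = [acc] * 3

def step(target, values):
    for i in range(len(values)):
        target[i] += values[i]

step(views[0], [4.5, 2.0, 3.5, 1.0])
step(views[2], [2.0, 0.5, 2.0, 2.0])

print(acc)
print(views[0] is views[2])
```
[6.5, 2.5, 5.5, 3.0]
True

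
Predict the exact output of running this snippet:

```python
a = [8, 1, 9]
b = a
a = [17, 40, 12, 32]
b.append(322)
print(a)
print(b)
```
[17, 40, 12, 32]
[8, 1, 9, 322]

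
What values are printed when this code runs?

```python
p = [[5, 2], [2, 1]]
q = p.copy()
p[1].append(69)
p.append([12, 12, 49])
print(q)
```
[[5, 2], [2, 1, 69]]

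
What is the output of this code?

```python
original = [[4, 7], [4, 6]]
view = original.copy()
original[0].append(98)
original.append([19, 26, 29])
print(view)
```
[[4, 7, 98], [4, 6]]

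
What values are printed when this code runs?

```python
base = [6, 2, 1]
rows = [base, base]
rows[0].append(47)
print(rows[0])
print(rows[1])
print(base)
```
[6, 2, 1, 47]
[6, 2, 1, 47]
[6, 2, 1, 47]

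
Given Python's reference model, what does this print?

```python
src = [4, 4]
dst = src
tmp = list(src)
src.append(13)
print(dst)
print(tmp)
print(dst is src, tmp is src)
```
[4, 4, 13]
[4, 4]
True False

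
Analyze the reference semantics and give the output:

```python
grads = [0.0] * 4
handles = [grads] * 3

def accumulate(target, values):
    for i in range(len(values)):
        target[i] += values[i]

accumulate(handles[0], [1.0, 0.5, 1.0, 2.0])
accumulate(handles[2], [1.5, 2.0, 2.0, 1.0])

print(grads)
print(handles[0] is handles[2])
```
[2.5, 2.5, 3.0, 3.0]
True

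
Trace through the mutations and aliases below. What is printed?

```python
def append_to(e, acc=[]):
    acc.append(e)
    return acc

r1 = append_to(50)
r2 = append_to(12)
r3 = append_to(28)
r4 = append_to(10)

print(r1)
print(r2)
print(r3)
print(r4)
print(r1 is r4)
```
[50, 12, 28, 10]
[50, 12, 28, 10]
[50, 12, 28, 10]
[50, 12, 28, 10]
True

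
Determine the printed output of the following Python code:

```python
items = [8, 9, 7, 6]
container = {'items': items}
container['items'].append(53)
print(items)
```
[8, 9, 7, 6, 53]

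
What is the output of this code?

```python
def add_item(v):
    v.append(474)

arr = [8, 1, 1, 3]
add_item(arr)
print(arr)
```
[8, 1, 1, 3, 474]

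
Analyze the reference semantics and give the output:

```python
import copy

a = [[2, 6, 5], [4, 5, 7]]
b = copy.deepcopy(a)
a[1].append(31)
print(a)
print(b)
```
[[2, 6, 5], [4, 5, 7, 31]]
[[2, 6, 5], [4, 5, 7]]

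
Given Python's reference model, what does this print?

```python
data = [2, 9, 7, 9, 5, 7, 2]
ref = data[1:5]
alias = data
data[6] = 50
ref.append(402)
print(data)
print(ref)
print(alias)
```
[2, 9, 7, 9, 5, 7, 50]
[9, 7, 9, 5, 402]
[2, 9, 7, 9, 5, 7, 50]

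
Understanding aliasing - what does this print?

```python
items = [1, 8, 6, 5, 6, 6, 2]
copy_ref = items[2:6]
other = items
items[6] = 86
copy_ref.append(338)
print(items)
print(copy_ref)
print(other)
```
[1, 8, 6, 5, 6, 6, 86]
[6, 5, 6, 6, 338]
[1, 8, 6, 5, 6, 6, 86]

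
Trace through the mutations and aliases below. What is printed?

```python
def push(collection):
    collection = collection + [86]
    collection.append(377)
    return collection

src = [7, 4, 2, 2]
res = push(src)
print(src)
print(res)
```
[7, 4, 2, 2]
[7, 4, 2, 2, 86, 377]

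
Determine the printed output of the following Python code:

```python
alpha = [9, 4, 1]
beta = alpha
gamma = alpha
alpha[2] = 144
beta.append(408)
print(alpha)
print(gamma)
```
[9, 4, 144, 408]
[9, 4, 144, 408]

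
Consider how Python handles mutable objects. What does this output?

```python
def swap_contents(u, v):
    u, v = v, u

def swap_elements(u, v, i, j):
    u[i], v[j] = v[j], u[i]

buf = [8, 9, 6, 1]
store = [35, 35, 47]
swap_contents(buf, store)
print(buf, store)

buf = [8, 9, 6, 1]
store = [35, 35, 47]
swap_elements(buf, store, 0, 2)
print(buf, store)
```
[8, 9, 6, 1] [35, 35, 47]
[47, 9, 6, 1] [35, 35, 8]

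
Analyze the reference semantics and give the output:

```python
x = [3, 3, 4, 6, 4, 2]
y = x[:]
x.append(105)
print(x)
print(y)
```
[3, 3, 4, 6, 4, 2, 105]
[3, 3, 4, 6, 4, 2]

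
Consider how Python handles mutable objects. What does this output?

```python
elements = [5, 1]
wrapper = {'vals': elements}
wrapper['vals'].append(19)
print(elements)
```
[5, 1, 19]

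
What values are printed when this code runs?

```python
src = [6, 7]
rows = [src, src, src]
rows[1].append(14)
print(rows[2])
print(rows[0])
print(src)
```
[6, 7, 14]
[6, 7, 14]
[6, 7, 14]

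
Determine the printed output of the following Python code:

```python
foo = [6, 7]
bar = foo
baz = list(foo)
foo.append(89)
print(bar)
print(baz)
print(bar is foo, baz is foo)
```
[6, 7, 89]
[6, 7]
True False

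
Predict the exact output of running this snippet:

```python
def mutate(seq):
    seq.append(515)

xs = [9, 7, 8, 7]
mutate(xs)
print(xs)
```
[9, 7, 8, 7, 515]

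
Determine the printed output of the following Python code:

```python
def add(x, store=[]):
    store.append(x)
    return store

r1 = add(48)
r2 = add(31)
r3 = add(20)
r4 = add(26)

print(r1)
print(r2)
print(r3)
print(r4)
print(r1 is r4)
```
[48, 31, 20, 26]
[48, 31, 20, 26]
[48, 31, 20, 26]
[48, 31, 20, 26]
True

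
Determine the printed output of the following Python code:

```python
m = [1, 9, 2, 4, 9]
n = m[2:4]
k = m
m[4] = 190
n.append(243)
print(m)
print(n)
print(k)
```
[1, 9, 2, 4, 190]
[2, 4, 243]
[1, 9, 2, 4, 190]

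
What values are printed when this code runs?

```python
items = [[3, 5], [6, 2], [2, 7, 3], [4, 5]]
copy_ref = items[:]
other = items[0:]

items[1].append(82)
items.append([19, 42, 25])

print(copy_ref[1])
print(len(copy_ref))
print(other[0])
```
[6, 2, 82]
4
[3, 5]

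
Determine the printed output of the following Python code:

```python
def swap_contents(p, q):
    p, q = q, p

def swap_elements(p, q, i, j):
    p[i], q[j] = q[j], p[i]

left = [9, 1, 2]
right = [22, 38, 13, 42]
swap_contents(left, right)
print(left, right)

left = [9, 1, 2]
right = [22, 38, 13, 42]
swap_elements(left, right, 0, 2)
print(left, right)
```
[9, 1, 2] [22, 38, 13, 42]
[13, 1, 2] [22, 38, 9, 42]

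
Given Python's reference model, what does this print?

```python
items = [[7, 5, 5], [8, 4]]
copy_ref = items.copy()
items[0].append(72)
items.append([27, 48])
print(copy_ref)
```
[[7, 5, 5, 72], [8, 4]]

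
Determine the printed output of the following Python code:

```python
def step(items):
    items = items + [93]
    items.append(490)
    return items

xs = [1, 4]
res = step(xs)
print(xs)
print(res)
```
[1, 4]
[1, 4, 93, 490]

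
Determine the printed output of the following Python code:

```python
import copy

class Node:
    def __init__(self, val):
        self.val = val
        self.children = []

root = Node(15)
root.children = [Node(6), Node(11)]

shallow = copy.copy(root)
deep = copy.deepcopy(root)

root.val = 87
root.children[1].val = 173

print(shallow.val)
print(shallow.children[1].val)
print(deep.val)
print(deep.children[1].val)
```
15
173
15
11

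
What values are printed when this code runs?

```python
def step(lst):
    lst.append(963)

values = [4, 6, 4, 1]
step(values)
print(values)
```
[4, 6, 4, 1, 963]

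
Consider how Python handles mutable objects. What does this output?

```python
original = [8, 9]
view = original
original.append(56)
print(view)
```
[8, 9, 56]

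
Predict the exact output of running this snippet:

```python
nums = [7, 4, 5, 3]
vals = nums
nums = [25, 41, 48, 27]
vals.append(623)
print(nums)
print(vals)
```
[25, 41, 48, 27]
[7, 4, 5, 3, 623]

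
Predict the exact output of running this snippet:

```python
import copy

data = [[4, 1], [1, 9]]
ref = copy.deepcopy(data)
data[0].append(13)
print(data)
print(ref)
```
[[4, 1, 13], [1, 9]]
[[4, 1], [1, 9]]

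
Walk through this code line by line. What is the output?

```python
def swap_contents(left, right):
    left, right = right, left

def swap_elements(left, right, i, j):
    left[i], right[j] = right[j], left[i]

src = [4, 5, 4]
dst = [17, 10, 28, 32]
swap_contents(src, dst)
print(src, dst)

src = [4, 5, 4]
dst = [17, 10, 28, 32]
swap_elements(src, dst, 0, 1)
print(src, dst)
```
[4, 5, 4] [17, 10, 28, 32]
[10, 5, 4] [17, 4, 28, 32]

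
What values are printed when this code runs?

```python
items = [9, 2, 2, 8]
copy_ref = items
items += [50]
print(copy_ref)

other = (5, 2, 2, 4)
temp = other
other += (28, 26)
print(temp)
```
[9, 2, 2, 8, 50]
(5, 2, 2, 4)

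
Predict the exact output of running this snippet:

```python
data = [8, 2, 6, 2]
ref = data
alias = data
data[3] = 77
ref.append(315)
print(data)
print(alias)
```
[8, 2, 6, 77, 315]
[8, 2, 6, 77, 315]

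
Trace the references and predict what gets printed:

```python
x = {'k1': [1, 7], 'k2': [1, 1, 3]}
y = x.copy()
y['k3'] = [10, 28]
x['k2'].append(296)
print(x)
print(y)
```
{'k1': [1, 7], 'k2': [1, 1, 3, 296]}
{'k1': [1, 7], 'k2': [1, 1, 3, 296], 'k3': [10, 28]}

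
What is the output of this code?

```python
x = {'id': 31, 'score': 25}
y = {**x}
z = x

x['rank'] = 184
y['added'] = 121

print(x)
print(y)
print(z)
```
{'id': 31, 'score': 25, 'rank': 184}
{'id': 31, 'score': 25, 'added': 121}
{'id': 31, 'score': 25, 'rank': 184}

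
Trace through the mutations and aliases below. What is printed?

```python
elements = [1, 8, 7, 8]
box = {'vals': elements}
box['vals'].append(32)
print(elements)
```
[1, 8, 7, 8, 32]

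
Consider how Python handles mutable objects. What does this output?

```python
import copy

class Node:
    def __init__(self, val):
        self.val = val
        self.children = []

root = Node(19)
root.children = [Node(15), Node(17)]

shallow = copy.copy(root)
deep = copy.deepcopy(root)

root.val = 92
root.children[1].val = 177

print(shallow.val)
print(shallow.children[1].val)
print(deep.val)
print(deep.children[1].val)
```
19
177
19
17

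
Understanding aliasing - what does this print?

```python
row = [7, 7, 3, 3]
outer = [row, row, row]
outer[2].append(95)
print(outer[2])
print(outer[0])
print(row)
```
[7, 7, 3, 3, 95]
[7, 7, 3, 3, 95]
[7, 7, 3, 3, 95]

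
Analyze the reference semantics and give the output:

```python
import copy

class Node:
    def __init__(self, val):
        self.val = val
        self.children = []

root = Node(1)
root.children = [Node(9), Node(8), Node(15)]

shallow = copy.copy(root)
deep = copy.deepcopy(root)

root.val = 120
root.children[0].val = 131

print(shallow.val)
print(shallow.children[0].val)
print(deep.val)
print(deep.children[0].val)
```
1
131
1
9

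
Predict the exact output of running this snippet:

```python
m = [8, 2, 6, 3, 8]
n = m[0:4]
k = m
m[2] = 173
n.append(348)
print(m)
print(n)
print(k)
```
[8, 2, 173, 3, 8]
[8, 2, 6, 3, 348]
[8, 2, 173, 3, 8]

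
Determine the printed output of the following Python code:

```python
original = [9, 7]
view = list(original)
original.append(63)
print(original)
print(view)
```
[9, 7, 63]
[9, 7]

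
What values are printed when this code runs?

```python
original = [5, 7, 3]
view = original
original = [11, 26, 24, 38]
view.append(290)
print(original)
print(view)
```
[11, 26, 24, 38]
[5, 7, 3, 290]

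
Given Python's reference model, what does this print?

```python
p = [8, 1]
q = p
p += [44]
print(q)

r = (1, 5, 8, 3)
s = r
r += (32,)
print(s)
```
[8, 1, 44]
(1, 5, 8, 3)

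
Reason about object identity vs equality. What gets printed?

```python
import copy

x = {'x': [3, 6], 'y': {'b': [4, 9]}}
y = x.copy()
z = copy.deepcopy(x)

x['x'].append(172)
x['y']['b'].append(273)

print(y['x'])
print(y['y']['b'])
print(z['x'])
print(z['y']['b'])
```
[3, 6, 172]
[4, 9, 273]
[3, 6]
[4, 9]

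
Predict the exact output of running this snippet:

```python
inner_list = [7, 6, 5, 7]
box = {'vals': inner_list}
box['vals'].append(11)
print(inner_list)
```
[7, 6, 5, 7, 11]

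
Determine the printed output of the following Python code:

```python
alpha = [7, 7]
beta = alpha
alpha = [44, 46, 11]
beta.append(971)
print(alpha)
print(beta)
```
[44, 46, 11]
[7, 7, 971]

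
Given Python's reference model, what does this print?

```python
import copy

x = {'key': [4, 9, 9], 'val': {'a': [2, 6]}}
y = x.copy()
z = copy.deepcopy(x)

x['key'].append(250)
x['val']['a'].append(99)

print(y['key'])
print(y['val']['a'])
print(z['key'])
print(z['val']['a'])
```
[4, 9, 9, 250]
[2, 6, 99]
[4, 9, 9]
[2, 6]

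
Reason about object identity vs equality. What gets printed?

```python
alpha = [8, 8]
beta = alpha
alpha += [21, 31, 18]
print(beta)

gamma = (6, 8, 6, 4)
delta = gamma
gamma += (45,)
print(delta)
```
[8, 8, 21, 31, 18]
(6, 8, 6, 4)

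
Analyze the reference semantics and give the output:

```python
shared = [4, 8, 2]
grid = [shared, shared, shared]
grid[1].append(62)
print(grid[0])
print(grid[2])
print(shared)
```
[4, 8, 2, 62]
[4, 8, 2, 62]
[4, 8, 2, 62]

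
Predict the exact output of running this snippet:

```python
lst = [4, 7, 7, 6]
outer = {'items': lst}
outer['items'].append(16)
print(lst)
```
[4, 7, 7, 6, 16]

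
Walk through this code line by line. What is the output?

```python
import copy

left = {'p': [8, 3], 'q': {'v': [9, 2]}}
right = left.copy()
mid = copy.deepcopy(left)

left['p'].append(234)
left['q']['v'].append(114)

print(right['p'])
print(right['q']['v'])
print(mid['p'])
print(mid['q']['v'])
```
[8, 3, 234]
[9, 2, 114]
[8, 3]
[9, 2]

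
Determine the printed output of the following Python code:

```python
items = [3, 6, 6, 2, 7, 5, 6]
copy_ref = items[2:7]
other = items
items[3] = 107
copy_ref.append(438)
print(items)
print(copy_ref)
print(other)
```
[3, 6, 6, 107, 7, 5, 6]
[6, 2, 7, 5, 6, 438]
[3, 6, 6, 107, 7, 5, 6]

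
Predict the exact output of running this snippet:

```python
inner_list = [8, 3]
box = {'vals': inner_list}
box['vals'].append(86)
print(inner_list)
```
[8, 3, 86]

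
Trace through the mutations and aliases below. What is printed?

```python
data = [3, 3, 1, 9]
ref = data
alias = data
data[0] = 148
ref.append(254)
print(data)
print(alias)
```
[148, 3, 1, 9, 254]
[148, 3, 1, 9, 254]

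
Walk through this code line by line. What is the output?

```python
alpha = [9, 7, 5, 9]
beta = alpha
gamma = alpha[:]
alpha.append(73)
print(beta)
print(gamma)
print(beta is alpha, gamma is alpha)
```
[9, 7, 5, 9, 73]
[9, 7, 5, 9]
True False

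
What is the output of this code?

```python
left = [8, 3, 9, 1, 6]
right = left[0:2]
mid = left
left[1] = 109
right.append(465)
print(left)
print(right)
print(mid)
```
[8, 109, 9, 1, 6]
[8, 3, 465]
[8, 109, 9, 1, 6]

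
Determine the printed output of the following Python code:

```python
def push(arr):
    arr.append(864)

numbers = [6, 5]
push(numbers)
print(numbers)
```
[6, 5, 864]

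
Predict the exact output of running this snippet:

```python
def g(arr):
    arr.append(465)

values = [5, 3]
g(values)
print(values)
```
[5, 3, 465]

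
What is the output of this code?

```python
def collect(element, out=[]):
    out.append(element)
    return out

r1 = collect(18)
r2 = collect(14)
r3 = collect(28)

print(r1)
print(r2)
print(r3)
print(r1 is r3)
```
[18, 14, 28]
[18, 14, 28]
[18, 14, 28]
True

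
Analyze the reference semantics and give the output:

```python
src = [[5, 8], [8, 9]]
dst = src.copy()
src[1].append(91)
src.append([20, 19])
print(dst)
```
[[5, 8], [8, 9, 91]]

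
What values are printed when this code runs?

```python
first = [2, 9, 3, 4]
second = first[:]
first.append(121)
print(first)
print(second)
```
[2, 9, 3, 4, 121]
[2, 9, 3, 4]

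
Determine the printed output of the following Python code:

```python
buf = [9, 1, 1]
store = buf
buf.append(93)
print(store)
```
[9, 1, 1, 93]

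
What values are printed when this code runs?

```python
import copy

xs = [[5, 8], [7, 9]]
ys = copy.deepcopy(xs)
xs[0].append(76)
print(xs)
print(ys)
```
[[5, 8, 76], [7, 9]]
[[5, 8], [7, 9]]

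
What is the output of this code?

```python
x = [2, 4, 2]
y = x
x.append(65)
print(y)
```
[2, 4, 2, 65]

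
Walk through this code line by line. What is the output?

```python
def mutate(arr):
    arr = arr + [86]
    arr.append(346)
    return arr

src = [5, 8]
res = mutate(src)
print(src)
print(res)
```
[5, 8]
[5, 8, 86, 346]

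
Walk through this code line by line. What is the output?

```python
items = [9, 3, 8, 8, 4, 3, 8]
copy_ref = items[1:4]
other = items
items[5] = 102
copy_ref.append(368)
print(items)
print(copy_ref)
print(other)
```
[9, 3, 8, 8, 4, 102, 8]
[3, 8, 8, 368]
[9, 3, 8, 8, 4, 102, 8]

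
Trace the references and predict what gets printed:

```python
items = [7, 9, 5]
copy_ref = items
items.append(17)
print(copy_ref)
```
[7, 9, 5, 17]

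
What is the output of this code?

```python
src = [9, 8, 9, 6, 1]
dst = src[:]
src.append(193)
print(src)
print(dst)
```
[9, 8, 9, 6, 1, 193]
[9, 8, 9, 6, 1]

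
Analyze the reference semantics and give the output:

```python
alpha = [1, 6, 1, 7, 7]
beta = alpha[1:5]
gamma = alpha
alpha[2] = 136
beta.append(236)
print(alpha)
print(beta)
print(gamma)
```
[1, 6, 136, 7, 7]
[6, 1, 7, 7, 236]
[1, 6, 136, 7, 7]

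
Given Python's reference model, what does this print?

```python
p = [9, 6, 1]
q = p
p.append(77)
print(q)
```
[9, 6, 1, 77]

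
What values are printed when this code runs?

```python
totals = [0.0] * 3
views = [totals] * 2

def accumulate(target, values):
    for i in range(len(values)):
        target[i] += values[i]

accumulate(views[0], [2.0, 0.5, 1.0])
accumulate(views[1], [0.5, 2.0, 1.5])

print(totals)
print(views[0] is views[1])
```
[2.5, 2.5, 2.5]
True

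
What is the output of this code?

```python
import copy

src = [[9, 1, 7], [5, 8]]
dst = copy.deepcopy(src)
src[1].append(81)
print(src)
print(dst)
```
[[9, 1, 7], [5, 8, 81]]
[[9, 1, 7], [5, 8]]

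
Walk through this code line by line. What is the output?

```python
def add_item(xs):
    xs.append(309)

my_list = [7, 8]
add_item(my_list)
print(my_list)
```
[7, 8, 309]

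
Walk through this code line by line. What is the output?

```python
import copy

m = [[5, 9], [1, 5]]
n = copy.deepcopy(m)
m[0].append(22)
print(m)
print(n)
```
[[5, 9, 22], [1, 5]]
[[5, 9], [1, 5]]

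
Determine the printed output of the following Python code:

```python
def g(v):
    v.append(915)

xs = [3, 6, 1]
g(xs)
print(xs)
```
[3, 6, 1, 915]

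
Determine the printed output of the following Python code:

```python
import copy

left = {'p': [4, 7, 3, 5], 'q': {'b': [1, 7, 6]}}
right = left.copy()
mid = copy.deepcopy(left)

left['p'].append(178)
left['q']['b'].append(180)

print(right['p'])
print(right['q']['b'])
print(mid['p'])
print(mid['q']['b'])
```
[4, 7, 3, 5, 178]
[1, 7, 6, 180]
[4, 7, 3, 5]
[1, 7, 6]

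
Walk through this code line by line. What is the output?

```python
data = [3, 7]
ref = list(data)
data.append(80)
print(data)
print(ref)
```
[3, 7, 80]
[3, 7]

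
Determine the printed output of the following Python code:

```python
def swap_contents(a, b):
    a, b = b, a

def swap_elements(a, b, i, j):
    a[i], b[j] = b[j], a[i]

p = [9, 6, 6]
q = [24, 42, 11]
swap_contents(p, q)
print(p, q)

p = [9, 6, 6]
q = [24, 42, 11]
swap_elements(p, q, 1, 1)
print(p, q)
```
[9, 6, 6] [24, 42, 11]
[9, 42, 6] [24, 6, 11]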